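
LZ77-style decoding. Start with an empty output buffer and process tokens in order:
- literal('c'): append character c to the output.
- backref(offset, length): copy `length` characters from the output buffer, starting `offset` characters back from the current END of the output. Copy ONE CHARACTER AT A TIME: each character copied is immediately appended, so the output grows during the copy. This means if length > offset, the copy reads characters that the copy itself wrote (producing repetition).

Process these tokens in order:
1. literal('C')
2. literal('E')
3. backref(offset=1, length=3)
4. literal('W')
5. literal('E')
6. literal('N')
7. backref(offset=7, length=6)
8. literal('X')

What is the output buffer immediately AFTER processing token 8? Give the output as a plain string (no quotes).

Token 1: literal('C'). Output: "C"
Token 2: literal('E'). Output: "CE"
Token 3: backref(off=1, len=3) (overlapping!). Copied 'EEE' from pos 1. Output: "CEEEE"
Token 4: literal('W'). Output: "CEEEEW"
Token 5: literal('E'). Output: "CEEEEWE"
Token 6: literal('N'). Output: "CEEEEWEN"
Token 7: backref(off=7, len=6). Copied 'EEEEWE' from pos 1. Output: "CEEEEWENEEEEWE"
Token 8: literal('X'). Output: "CEEEEWENEEEEWEX"

Answer: CEEEEWENEEEEWEX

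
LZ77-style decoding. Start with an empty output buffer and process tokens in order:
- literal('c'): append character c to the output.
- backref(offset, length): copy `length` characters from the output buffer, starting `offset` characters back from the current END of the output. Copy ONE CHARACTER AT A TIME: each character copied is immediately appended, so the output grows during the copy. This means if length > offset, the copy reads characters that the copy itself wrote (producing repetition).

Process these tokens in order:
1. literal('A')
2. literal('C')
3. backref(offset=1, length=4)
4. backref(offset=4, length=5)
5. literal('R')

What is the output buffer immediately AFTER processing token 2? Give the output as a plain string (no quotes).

Answer: AC

Derivation:
Token 1: literal('A'). Output: "A"
Token 2: literal('C'). Output: "AC"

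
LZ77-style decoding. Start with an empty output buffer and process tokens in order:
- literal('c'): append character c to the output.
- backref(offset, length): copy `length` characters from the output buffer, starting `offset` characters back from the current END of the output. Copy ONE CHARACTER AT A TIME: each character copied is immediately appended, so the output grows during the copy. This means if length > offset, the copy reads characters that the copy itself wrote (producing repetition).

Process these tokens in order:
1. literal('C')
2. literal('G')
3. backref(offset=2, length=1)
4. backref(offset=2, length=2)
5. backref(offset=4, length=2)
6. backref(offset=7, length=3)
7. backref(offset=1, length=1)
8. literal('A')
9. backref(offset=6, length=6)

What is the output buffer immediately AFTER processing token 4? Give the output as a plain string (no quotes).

Answer: CGCGC

Derivation:
Token 1: literal('C'). Output: "C"
Token 2: literal('G'). Output: "CG"
Token 3: backref(off=2, len=1). Copied 'C' from pos 0. Output: "CGC"
Token 4: backref(off=2, len=2). Copied 'GC' from pos 1. Output: "CGCGC"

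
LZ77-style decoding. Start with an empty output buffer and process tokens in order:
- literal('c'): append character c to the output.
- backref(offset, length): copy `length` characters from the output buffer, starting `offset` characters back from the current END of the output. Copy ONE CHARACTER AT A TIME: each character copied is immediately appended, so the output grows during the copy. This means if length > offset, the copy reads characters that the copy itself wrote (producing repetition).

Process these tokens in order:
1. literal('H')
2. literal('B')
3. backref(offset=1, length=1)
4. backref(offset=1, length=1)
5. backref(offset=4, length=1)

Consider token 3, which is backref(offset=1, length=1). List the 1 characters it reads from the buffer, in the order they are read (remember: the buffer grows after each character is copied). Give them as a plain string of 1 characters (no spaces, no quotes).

Token 1: literal('H'). Output: "H"
Token 2: literal('B'). Output: "HB"
Token 3: backref(off=1, len=1). Buffer before: "HB" (len 2)
  byte 1: read out[1]='B', append. Buffer now: "HBB"

Answer: B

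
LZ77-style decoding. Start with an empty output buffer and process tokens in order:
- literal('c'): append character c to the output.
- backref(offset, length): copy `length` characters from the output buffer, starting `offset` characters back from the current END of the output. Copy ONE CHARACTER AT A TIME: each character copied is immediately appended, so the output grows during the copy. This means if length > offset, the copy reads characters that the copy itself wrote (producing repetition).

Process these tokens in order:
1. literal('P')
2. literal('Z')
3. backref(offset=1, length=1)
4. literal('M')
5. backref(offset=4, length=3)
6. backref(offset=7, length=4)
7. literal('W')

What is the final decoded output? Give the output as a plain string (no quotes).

Answer: PZZMPZZPZZMW

Derivation:
Token 1: literal('P'). Output: "P"
Token 2: literal('Z'). Output: "PZ"
Token 3: backref(off=1, len=1). Copied 'Z' from pos 1. Output: "PZZ"
Token 4: literal('M'). Output: "PZZM"
Token 5: backref(off=4, len=3). Copied 'PZZ' from pos 0. Output: "PZZMPZZ"
Token 6: backref(off=7, len=4). Copied 'PZZM' from pos 0. Output: "PZZMPZZPZZM"
Token 7: literal('W'). Output: "PZZMPZZPZZMW"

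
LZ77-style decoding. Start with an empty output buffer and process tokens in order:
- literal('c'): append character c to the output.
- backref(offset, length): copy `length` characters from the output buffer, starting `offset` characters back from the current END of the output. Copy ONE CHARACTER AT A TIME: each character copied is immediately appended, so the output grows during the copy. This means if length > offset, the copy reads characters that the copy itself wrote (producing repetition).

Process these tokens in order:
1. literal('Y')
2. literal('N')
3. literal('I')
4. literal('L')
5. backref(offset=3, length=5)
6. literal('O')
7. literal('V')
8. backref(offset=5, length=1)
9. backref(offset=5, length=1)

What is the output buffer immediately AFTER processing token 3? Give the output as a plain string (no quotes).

Answer: YNI

Derivation:
Token 1: literal('Y'). Output: "Y"
Token 2: literal('N'). Output: "YN"
Token 3: literal('I'). Output: "YNI"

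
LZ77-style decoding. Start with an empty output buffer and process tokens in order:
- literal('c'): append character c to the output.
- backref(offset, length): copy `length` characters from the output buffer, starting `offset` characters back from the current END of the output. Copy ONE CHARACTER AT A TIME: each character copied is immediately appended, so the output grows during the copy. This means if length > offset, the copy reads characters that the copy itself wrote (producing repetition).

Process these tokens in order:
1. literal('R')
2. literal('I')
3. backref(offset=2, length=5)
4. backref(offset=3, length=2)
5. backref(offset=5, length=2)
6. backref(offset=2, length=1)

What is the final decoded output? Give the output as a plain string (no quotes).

Token 1: literal('R'). Output: "R"
Token 2: literal('I'). Output: "RI"
Token 3: backref(off=2, len=5) (overlapping!). Copied 'RIRIR' from pos 0. Output: "RIRIRIR"
Token 4: backref(off=3, len=2). Copied 'RI' from pos 4. Output: "RIRIRIRRI"
Token 5: backref(off=5, len=2). Copied 'RI' from pos 4. Output: "RIRIRIRRIRI"
Token 6: backref(off=2, len=1). Copied 'R' from pos 9. Output: "RIRIRIRRIRIR"

Answer: RIRIRIRRIRIR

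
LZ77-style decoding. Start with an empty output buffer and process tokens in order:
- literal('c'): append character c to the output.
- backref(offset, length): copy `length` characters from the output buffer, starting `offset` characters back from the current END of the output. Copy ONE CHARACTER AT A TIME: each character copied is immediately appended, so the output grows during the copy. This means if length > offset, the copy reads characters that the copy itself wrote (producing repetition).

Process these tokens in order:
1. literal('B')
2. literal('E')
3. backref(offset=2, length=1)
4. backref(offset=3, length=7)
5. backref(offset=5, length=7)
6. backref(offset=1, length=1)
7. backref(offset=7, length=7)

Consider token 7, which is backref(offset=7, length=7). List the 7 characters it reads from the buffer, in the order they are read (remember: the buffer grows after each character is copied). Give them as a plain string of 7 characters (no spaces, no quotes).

Answer: BEBBBBB

Derivation:
Token 1: literal('B'). Output: "B"
Token 2: literal('E'). Output: "BE"
Token 3: backref(off=2, len=1). Copied 'B' from pos 0. Output: "BEB"
Token 4: backref(off=3, len=7) (overlapping!). Copied 'BEBBEBB' from pos 0. Output: "BEBBEBBEBB"
Token 5: backref(off=5, len=7) (overlapping!). Copied 'BBEBBBB' from pos 5. Output: "BEBBEBBEBBBBEBBBB"
Token 6: backref(off=1, len=1). Copied 'B' from pos 16. Output: "BEBBEBBEBBBBEBBBBB"
Token 7: backref(off=7, len=7). Buffer before: "BEBBEBBEBBBBEBBBBB" (len 18)
  byte 1: read out[11]='B', append. Buffer now: "BEBBEBBEBBBBEBBBBBB"
  byte 2: read out[12]='E', append. Buffer now: "BEBBEBBEBBBBEBBBBBBE"
  byte 3: read out[13]='B', append. Buffer now: "BEBBEBBEBBBBEBBBBBBEB"
  byte 4: read out[14]='B', append. Buffer now: "BEBBEBBEBBBBEBBBBBBEBB"
  byte 5: read out[15]='B', append. Buffer now: "BEBBEBBEBBBBEBBBBBBEBBB"
  byte 6: read out[16]='B', append. Buffer now: "BEBBEBBEBBBBEBBBBBBEBBBB"
  byte 7: read out[17]='B', append. Buffer now: "BEBBEBBEBBBBEBBBBBBEBBBBB"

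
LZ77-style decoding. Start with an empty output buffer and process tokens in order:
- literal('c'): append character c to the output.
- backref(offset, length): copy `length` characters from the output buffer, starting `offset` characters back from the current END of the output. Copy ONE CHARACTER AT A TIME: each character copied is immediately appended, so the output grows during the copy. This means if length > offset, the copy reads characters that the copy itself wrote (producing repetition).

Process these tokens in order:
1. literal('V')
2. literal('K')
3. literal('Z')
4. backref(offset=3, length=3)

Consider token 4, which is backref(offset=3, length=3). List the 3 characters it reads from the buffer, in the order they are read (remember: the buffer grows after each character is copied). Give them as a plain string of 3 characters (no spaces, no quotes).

Token 1: literal('V'). Output: "V"
Token 2: literal('K'). Output: "VK"
Token 3: literal('Z'). Output: "VKZ"
Token 4: backref(off=3, len=3). Buffer before: "VKZ" (len 3)
  byte 1: read out[0]='V', append. Buffer now: "VKZV"
  byte 2: read out[1]='K', append. Buffer now: "VKZVK"
  byte 3: read out[2]='Z', append. Buffer now: "VKZVKZ"

Answer: VKZ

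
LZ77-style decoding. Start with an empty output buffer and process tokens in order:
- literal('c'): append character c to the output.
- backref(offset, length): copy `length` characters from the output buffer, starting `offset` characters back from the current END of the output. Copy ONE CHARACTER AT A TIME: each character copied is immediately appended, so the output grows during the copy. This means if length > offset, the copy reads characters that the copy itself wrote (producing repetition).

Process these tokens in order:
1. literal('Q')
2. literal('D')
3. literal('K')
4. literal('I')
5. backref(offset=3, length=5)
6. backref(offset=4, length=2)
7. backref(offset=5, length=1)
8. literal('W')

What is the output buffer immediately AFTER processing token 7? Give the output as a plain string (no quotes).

Token 1: literal('Q'). Output: "Q"
Token 2: literal('D'). Output: "QD"
Token 3: literal('K'). Output: "QDK"
Token 4: literal('I'). Output: "QDKI"
Token 5: backref(off=3, len=5) (overlapping!). Copied 'DKIDK' from pos 1. Output: "QDKIDKIDK"
Token 6: backref(off=4, len=2). Copied 'KI' from pos 5. Output: "QDKIDKIDKKI"
Token 7: backref(off=5, len=1). Copied 'I' from pos 6. Output: "QDKIDKIDKKII"

Answer: QDKIDKIDKKII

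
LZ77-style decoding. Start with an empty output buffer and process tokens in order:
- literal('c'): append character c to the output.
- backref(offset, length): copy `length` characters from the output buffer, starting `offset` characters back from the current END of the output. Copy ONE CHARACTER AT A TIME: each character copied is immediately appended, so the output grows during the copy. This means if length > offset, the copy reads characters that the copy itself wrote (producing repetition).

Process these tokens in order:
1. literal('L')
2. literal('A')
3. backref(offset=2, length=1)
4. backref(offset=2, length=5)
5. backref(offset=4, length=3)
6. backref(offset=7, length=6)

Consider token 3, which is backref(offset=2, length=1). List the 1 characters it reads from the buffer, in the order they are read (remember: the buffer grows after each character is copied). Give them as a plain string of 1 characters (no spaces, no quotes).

Token 1: literal('L'). Output: "L"
Token 2: literal('A'). Output: "LA"
Token 3: backref(off=2, len=1). Buffer before: "LA" (len 2)
  byte 1: read out[0]='L', append. Buffer now: "LAL"

Answer: L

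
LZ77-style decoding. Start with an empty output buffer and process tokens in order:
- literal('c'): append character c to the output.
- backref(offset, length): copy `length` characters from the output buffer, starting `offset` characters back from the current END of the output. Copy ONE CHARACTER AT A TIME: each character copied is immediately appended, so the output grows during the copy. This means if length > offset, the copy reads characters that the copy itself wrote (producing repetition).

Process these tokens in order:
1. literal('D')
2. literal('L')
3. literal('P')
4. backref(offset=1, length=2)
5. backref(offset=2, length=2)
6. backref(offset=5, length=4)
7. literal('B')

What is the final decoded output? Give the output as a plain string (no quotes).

Answer: DLPPPPPPPPPB

Derivation:
Token 1: literal('D'). Output: "D"
Token 2: literal('L'). Output: "DL"
Token 3: literal('P'). Output: "DLP"
Token 4: backref(off=1, len=2) (overlapping!). Copied 'PP' from pos 2. Output: "DLPPP"
Token 5: backref(off=2, len=2). Copied 'PP' from pos 3. Output: "DLPPPPP"
Token 6: backref(off=5, len=4). Copied 'PPPP' from pos 2. Output: "DLPPPPPPPPP"
Token 7: literal('B'). Output: "DLPPPPPPPPPB"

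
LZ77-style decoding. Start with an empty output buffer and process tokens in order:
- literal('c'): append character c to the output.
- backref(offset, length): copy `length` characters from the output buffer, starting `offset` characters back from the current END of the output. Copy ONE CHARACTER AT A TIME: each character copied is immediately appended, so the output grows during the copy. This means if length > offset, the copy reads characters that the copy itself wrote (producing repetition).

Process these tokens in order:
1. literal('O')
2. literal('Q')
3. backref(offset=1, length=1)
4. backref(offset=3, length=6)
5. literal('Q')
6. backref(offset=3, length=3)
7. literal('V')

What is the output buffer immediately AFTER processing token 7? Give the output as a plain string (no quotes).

Answer: OQQOQQOQQQQQQV

Derivation:
Token 1: literal('O'). Output: "O"
Token 2: literal('Q'). Output: "OQ"
Token 3: backref(off=1, len=1). Copied 'Q' from pos 1. Output: "OQQ"
Token 4: backref(off=3, len=6) (overlapping!). Copied 'OQQOQQ' from pos 0. Output: "OQQOQQOQQ"
Token 5: literal('Q'). Output: "OQQOQQOQQQ"
Token 6: backref(off=3, len=3). Copied 'QQQ' from pos 7. Output: "OQQOQQOQQQQQQ"
Token 7: literal('V'). Output: "OQQOQQOQQQQQQV"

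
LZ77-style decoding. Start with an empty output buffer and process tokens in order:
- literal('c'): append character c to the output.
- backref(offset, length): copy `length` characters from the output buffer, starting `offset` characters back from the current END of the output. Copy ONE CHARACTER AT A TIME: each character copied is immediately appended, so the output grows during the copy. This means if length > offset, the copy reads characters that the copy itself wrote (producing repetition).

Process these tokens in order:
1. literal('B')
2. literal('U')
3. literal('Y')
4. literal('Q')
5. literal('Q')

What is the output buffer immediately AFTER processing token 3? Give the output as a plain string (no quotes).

Answer: BUY

Derivation:
Token 1: literal('B'). Output: "B"
Token 2: literal('U'). Output: "BU"
Token 3: literal('Y'). Output: "BUY"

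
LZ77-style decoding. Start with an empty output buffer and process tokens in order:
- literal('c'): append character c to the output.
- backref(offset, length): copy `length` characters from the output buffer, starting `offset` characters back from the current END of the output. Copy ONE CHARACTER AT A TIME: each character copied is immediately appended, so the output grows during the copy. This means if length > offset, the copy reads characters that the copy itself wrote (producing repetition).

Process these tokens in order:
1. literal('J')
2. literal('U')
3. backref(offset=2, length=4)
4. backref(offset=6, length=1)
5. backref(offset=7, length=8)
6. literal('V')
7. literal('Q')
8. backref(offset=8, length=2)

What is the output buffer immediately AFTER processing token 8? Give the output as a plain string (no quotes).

Token 1: literal('J'). Output: "J"
Token 2: literal('U'). Output: "JU"
Token 3: backref(off=2, len=4) (overlapping!). Copied 'JUJU' from pos 0. Output: "JUJUJU"
Token 4: backref(off=6, len=1). Copied 'J' from pos 0. Output: "JUJUJUJ"
Token 5: backref(off=7, len=8) (overlapping!). Copied 'JUJUJUJJ' from pos 0. Output: "JUJUJUJJUJUJUJJ"
Token 6: literal('V'). Output: "JUJUJUJJUJUJUJJV"
Token 7: literal('Q'). Output: "JUJUJUJJUJUJUJJVQ"
Token 8: backref(off=8, len=2). Copied 'JU' from pos 9. Output: "JUJUJUJJUJUJUJJVQJU"

Answer: JUJUJUJJUJUJUJJVQJU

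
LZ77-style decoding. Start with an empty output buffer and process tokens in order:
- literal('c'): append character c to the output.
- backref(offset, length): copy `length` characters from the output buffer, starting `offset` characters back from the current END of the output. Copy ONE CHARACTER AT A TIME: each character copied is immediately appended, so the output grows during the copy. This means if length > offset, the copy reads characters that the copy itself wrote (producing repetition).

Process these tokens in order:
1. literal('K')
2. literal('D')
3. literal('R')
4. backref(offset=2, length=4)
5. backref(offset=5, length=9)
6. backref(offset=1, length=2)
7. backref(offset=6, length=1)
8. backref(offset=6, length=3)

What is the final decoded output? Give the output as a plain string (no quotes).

Answer: KDRDRDRRDRDRRDRDDDRDRD

Derivation:
Token 1: literal('K'). Output: "K"
Token 2: literal('D'). Output: "KD"
Token 3: literal('R'). Output: "KDR"
Token 4: backref(off=2, len=4) (overlapping!). Copied 'DRDR' from pos 1. Output: "KDRDRDR"
Token 5: backref(off=5, len=9) (overlapping!). Copied 'RDRDRRDRD' from pos 2. Output: "KDRDRDRRDRDRRDRD"
Token 6: backref(off=1, len=2) (overlapping!). Copied 'DD' from pos 15. Output: "KDRDRDRRDRDRRDRDDD"
Token 7: backref(off=6, len=1). Copied 'R' from pos 12. Output: "KDRDRDRRDRDRRDRDDDR"
Token 8: backref(off=6, len=3). Copied 'DRD' from pos 13. Output: "KDRDRDRRDRDRRDRDDDRDRD"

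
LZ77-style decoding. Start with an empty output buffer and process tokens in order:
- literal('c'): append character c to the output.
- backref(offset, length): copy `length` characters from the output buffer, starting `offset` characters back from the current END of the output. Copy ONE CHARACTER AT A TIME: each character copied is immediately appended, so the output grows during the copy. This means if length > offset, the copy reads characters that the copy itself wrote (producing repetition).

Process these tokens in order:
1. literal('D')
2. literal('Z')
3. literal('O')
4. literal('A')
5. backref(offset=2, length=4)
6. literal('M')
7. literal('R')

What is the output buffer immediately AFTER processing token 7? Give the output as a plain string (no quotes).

Answer: DZOAOAOAMR

Derivation:
Token 1: literal('D'). Output: "D"
Token 2: literal('Z'). Output: "DZ"
Token 3: literal('O'). Output: "DZO"
Token 4: literal('A'). Output: "DZOA"
Token 5: backref(off=2, len=4) (overlapping!). Copied 'OAOA' from pos 2. Output: "DZOAOAOA"
Token 6: literal('M'). Output: "DZOAOAOAM"
Token 7: literal('R'). Output: "DZOAOAOAMR"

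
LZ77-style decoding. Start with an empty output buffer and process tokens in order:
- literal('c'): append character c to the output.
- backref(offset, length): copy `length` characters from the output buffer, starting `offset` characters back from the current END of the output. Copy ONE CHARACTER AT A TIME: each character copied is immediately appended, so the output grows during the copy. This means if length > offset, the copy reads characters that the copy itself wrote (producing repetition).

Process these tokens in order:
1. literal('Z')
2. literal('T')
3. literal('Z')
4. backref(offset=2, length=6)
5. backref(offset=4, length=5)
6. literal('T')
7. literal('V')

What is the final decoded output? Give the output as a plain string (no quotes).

Answer: ZTZTZTZTZTZTZTTV

Derivation:
Token 1: literal('Z'). Output: "Z"
Token 2: literal('T'). Output: "ZT"
Token 3: literal('Z'). Output: "ZTZ"
Token 4: backref(off=2, len=6) (overlapping!). Copied 'TZTZTZ' from pos 1. Output: "ZTZTZTZTZ"
Token 5: backref(off=4, len=5) (overlapping!). Copied 'TZTZT' from pos 5. Output: "ZTZTZTZTZTZTZT"
Token 6: literal('T'). Output: "ZTZTZTZTZTZTZTT"
Token 7: literal('V'). Output: "ZTZTZTZTZTZTZTTV"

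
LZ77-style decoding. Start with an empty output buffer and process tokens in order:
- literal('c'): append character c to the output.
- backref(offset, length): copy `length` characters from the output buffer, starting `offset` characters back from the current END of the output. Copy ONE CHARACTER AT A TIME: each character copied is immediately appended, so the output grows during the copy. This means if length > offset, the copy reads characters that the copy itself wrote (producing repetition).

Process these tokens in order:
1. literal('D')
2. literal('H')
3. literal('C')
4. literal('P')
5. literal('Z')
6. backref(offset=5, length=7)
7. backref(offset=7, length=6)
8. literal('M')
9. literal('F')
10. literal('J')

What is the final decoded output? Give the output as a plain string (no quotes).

Token 1: literal('D'). Output: "D"
Token 2: literal('H'). Output: "DH"
Token 3: literal('C'). Output: "DHC"
Token 4: literal('P'). Output: "DHCP"
Token 5: literal('Z'). Output: "DHCPZ"
Token 6: backref(off=5, len=7) (overlapping!). Copied 'DHCPZDH' from pos 0. Output: "DHCPZDHCPZDH"
Token 7: backref(off=7, len=6). Copied 'DHCPZD' from pos 5. Output: "DHCPZDHCPZDHDHCPZD"
Token 8: literal('M'). Output: "DHCPZDHCPZDHDHCPZDM"
Token 9: literal('F'). Output: "DHCPZDHCPZDHDHCPZDMF"
Token 10: literal('J'). Output: "DHCPZDHCPZDHDHCPZDMFJ"

Answer: DHCPZDHCPZDHDHCPZDMFJ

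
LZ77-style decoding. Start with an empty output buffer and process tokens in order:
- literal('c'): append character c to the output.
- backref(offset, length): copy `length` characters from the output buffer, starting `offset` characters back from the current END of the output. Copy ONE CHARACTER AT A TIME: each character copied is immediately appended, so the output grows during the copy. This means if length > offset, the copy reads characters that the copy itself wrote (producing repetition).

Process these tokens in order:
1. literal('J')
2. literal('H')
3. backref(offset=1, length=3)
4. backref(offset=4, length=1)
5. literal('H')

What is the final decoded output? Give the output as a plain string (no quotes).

Answer: JHHHHHH

Derivation:
Token 1: literal('J'). Output: "J"
Token 2: literal('H'). Output: "JH"
Token 3: backref(off=1, len=3) (overlapping!). Copied 'HHH' from pos 1. Output: "JHHHH"
Token 4: backref(off=4, len=1). Copied 'H' from pos 1. Output: "JHHHHH"
Token 5: literal('H'). Output: "JHHHHHH"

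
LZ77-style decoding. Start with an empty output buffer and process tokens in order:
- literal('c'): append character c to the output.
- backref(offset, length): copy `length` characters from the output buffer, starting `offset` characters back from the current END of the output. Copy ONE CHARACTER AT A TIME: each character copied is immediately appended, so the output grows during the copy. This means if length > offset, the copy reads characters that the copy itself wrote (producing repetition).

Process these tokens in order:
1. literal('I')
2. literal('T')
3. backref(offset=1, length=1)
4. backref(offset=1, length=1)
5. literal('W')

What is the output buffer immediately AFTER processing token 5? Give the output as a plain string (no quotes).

Answer: ITTTW

Derivation:
Token 1: literal('I'). Output: "I"
Token 2: literal('T'). Output: "IT"
Token 3: backref(off=1, len=1). Copied 'T' from pos 1. Output: "ITT"
Token 4: backref(off=1, len=1). Copied 'T' from pos 2. Output: "ITTT"
Token 5: literal('W'). Output: "ITTTW"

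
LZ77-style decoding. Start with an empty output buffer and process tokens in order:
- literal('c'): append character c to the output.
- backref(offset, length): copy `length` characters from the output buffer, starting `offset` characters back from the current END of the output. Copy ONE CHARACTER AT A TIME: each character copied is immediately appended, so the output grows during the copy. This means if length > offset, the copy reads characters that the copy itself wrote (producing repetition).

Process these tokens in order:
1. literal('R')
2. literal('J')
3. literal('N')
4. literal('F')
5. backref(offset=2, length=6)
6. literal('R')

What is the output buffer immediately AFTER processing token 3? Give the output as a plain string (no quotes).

Token 1: literal('R'). Output: "R"
Token 2: literal('J'). Output: "RJ"
Token 3: literal('N'). Output: "RJN"

Answer: RJN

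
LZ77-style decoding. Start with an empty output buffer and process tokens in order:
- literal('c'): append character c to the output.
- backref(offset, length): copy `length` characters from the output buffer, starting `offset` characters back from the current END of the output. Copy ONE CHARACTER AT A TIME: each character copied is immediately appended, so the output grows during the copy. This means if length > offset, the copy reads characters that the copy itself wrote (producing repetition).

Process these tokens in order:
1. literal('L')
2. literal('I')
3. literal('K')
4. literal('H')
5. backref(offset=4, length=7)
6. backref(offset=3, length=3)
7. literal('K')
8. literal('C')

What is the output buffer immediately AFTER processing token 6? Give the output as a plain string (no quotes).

Token 1: literal('L'). Output: "L"
Token 2: literal('I'). Output: "LI"
Token 3: literal('K'). Output: "LIK"
Token 4: literal('H'). Output: "LIKH"
Token 5: backref(off=4, len=7) (overlapping!). Copied 'LIKHLIK' from pos 0. Output: "LIKHLIKHLIK"
Token 6: backref(off=3, len=3). Copied 'LIK' from pos 8. Output: "LIKHLIKHLIKLIK"

Answer: LIKHLIKHLIKLIK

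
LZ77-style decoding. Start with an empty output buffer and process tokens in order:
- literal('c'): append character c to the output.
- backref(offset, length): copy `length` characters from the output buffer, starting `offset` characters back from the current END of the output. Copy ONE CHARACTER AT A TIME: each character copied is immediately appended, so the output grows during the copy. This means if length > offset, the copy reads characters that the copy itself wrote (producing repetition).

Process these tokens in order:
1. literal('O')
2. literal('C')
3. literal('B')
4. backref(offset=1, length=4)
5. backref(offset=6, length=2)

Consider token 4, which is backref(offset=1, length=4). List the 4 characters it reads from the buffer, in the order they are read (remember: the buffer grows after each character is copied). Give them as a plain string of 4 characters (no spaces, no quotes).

Token 1: literal('O'). Output: "O"
Token 2: literal('C'). Output: "OC"
Token 3: literal('B'). Output: "OCB"
Token 4: backref(off=1, len=4). Buffer before: "OCB" (len 3)
  byte 1: read out[2]='B', append. Buffer now: "OCBB"
  byte 2: read out[3]='B', append. Buffer now: "OCBBB"
  byte 3: read out[4]='B', append. Buffer now: "OCBBBB"
  byte 4: read out[5]='B', append. Buffer now: "OCBBBBB"

Answer: BBBB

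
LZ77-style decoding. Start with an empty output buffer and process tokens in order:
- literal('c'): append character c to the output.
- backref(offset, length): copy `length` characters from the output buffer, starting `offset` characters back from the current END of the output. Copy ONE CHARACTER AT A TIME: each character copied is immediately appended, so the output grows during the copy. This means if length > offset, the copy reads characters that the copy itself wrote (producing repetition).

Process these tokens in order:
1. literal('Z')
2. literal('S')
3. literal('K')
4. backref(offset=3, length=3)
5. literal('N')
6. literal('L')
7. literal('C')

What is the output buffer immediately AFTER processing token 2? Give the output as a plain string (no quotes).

Answer: ZS

Derivation:
Token 1: literal('Z'). Output: "Z"
Token 2: literal('S'). Output: "ZS"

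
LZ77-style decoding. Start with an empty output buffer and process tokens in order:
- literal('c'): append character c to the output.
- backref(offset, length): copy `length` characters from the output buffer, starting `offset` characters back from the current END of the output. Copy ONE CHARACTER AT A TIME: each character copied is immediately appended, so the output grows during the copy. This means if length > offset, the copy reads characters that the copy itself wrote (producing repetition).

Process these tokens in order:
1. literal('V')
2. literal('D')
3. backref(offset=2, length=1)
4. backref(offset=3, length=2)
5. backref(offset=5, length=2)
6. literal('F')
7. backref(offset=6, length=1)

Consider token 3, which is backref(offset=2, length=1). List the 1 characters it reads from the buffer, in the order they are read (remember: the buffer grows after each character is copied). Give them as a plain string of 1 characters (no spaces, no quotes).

Token 1: literal('V'). Output: "V"
Token 2: literal('D'). Output: "VD"
Token 3: backref(off=2, len=1). Buffer before: "VD" (len 2)
  byte 1: read out[0]='V', append. Buffer now: "VDV"

Answer: V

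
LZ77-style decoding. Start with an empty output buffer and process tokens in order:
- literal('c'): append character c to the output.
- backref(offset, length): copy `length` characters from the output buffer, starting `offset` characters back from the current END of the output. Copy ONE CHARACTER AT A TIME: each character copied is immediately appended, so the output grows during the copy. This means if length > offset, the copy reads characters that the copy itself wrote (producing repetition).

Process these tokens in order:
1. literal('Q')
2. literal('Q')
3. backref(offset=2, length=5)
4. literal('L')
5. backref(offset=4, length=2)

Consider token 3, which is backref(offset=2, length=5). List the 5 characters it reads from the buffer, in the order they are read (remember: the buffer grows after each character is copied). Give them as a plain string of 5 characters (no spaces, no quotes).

Answer: QQQQQ

Derivation:
Token 1: literal('Q'). Output: "Q"
Token 2: literal('Q'). Output: "QQ"
Token 3: backref(off=2, len=5). Buffer before: "QQ" (len 2)
  byte 1: read out[0]='Q', append. Buffer now: "QQQ"
  byte 2: read out[1]='Q', append. Buffer now: "QQQQ"
  byte 3: read out[2]='Q', append. Buffer now: "QQQQQ"
  byte 4: read out[3]='Q', append. Buffer now: "QQQQQQ"
  byte 5: read out[4]='Q', append. Buffer now: "QQQQQQQ"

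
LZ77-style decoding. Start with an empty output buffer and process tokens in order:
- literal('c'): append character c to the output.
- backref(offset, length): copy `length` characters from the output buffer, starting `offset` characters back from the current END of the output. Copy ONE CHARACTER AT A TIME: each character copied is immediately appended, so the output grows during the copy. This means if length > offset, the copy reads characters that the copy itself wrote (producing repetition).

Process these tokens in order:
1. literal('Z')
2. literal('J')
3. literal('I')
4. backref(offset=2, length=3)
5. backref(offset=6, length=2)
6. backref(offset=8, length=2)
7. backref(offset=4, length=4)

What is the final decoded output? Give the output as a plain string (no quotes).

Token 1: literal('Z'). Output: "Z"
Token 2: literal('J'). Output: "ZJ"
Token 3: literal('I'). Output: "ZJI"
Token 4: backref(off=2, len=3) (overlapping!). Copied 'JIJ' from pos 1. Output: "ZJIJIJ"
Token 5: backref(off=6, len=2). Copied 'ZJ' from pos 0. Output: "ZJIJIJZJ"
Token 6: backref(off=8, len=2). Copied 'ZJ' from pos 0. Output: "ZJIJIJZJZJ"
Token 7: backref(off=4, len=4). Copied 'ZJZJ' from pos 6. Output: "ZJIJIJZJZJZJZJ"

Answer: ZJIJIJZJZJZJZJ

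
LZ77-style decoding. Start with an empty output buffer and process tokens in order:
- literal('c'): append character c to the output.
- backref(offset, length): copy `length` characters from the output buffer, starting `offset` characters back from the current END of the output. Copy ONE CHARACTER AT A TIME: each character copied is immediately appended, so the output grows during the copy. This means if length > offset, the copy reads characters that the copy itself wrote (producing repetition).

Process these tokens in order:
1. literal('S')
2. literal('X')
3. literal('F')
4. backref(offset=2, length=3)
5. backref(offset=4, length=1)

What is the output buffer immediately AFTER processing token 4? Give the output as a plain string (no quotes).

Answer: SXFXFX

Derivation:
Token 1: literal('S'). Output: "S"
Token 2: literal('X'). Output: "SX"
Token 3: literal('F'). Output: "SXF"
Token 4: backref(off=2, len=3) (overlapping!). Copied 'XFX' from pos 1. Output: "SXFXFX"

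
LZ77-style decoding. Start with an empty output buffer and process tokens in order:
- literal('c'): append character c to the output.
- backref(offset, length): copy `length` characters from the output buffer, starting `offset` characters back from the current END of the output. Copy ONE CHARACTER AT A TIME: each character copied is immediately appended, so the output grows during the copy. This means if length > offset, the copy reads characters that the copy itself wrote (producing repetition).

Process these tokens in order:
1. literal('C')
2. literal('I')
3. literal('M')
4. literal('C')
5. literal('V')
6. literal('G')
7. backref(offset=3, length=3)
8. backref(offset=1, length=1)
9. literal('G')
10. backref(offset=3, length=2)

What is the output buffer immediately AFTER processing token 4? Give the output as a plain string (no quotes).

Answer: CIMC

Derivation:
Token 1: literal('C'). Output: "C"
Token 2: literal('I'). Output: "CI"
Token 3: literal('M'). Output: "CIM"
Token 4: literal('C'). Output: "CIMC"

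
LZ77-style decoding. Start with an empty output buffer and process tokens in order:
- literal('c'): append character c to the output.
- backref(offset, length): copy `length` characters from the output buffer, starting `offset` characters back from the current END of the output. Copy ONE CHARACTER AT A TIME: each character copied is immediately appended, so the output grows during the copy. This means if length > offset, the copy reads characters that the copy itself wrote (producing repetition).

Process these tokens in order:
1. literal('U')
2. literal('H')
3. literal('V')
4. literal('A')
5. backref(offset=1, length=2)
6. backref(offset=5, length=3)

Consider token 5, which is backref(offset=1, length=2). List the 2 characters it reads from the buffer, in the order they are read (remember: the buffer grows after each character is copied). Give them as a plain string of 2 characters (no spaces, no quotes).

Token 1: literal('U'). Output: "U"
Token 2: literal('H'). Output: "UH"
Token 3: literal('V'). Output: "UHV"
Token 4: literal('A'). Output: "UHVA"
Token 5: backref(off=1, len=2). Buffer before: "UHVA" (len 4)
  byte 1: read out[3]='A', append. Buffer now: "UHVAA"
  byte 2: read out[4]='A', append. Buffer now: "UHVAAA"

Answer: AA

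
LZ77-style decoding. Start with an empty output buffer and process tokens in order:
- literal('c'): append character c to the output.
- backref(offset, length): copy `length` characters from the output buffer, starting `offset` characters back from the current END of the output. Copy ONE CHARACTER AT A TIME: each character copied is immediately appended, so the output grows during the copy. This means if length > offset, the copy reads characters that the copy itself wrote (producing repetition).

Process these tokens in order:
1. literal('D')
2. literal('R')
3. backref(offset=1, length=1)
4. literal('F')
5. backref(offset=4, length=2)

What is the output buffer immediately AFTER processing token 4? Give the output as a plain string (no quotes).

Answer: DRRF

Derivation:
Token 1: literal('D'). Output: "D"
Token 2: literal('R'). Output: "DR"
Token 3: backref(off=1, len=1). Copied 'R' from pos 1. Output: "DRR"
Token 4: literal('F'). Output: "DRRF"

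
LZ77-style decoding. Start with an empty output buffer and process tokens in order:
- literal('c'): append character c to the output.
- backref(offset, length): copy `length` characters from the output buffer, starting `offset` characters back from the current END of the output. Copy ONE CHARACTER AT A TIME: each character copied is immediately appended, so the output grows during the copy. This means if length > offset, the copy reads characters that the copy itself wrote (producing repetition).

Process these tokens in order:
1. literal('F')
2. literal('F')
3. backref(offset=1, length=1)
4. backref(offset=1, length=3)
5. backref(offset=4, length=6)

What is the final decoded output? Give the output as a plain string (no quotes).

Answer: FFFFFFFFFFFF

Derivation:
Token 1: literal('F'). Output: "F"
Token 2: literal('F'). Output: "FF"
Token 3: backref(off=1, len=1). Copied 'F' from pos 1. Output: "FFF"
Token 4: backref(off=1, len=3) (overlapping!). Copied 'FFF' from pos 2. Output: "FFFFFF"
Token 5: backref(off=4, len=6) (overlapping!). Copied 'FFFFFF' from pos 2. Output: "FFFFFFFFFFFF"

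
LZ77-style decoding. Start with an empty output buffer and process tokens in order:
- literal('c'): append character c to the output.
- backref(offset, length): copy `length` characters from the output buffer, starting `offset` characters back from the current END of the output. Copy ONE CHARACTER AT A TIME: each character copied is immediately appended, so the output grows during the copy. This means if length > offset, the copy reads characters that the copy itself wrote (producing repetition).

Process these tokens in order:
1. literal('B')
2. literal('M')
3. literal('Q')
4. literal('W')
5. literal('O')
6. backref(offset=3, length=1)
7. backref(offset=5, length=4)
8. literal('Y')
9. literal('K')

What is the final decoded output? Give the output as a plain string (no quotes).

Token 1: literal('B'). Output: "B"
Token 2: literal('M'). Output: "BM"
Token 3: literal('Q'). Output: "BMQ"
Token 4: literal('W'). Output: "BMQW"
Token 5: literal('O'). Output: "BMQWO"
Token 6: backref(off=3, len=1). Copied 'Q' from pos 2. Output: "BMQWOQ"
Token 7: backref(off=5, len=4). Copied 'MQWO' from pos 1. Output: "BMQWOQMQWO"
Token 8: literal('Y'). Output: "BMQWOQMQWOY"
Token 9: literal('K'). Output: "BMQWOQMQWOYK"

Answer: BMQWOQMQWOYK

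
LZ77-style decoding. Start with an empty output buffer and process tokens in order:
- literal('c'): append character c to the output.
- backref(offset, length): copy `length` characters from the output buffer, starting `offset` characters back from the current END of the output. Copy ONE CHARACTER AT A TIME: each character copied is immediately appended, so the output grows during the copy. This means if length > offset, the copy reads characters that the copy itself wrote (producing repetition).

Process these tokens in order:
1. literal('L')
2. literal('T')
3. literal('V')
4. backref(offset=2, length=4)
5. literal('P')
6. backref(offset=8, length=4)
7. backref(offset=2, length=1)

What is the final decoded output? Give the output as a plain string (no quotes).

Token 1: literal('L'). Output: "L"
Token 2: literal('T'). Output: "LT"
Token 3: literal('V'). Output: "LTV"
Token 4: backref(off=2, len=4) (overlapping!). Copied 'TVTV' from pos 1. Output: "LTVTVTV"
Token 5: literal('P'). Output: "LTVTVTVP"
Token 6: backref(off=8, len=4). Copied 'LTVT' from pos 0. Output: "LTVTVTVPLTVT"
Token 7: backref(off=2, len=1). Copied 'V' from pos 10. Output: "LTVTVTVPLTVTV"

Answer: LTVTVTVPLTVTV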